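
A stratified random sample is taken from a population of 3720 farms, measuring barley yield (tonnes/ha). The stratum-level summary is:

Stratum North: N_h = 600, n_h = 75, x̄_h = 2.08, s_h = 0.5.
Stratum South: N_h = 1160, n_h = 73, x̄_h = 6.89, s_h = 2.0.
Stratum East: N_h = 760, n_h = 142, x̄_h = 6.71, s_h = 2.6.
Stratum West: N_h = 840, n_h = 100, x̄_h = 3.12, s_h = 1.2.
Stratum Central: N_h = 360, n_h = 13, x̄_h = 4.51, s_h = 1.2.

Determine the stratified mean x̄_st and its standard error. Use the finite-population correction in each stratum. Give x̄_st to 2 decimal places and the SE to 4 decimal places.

x̄_st = Σ W_h x̄_h = (600·2.08 + 1160·6.89 + 760·6.71 + 840·3.12 + 360·4.51)/3720 = 4.99581
V̂(x̄_st) = Σ W_h² (1 − n_h/N_h) s_h²/n_h, with W_h = N_h/N and N = 3720:
  stratum North: (600/3720)²·(1 − 75/600)·0.5²/75 = 7.58758e-05
  stratum South: (1160/3720)²·(1 − 73/1160)·2.0²/73 = 0.00499274
  stratum East: (760/3720)²·(1 − 142/760)·2.6²/142 = 0.00161575
  stratum West: (840/3720)²·(1 − 100/840)·1.2²/100 = 0.000646826
  stratum Central: (360/3720)²·(1 − 13/360)·1.2²/13 = 0.00099992
V̂(x̄_st) = 0.00833111
SE(x̄_st) = √0.00833111 = 0.0912749

x̄_st ≈ 5.00, SE ≈ 0.0913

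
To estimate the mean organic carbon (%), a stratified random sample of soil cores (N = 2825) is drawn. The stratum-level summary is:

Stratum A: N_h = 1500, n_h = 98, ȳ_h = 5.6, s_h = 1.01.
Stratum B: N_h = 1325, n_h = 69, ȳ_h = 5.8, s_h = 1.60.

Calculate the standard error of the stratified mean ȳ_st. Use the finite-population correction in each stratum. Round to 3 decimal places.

SE(ȳ_st) ≈ 0.102

V̂(ȳ_st) = Σ W_h² (1 − n_h/N_h) s_h²/n_h, with W_h = N_h/N and N = 2825:
  stratum A: (1500/2825)²·(1 − 98/1500)·1.01²/98 = 0.00274296
  stratum B: (1325/2825)²·(1 − 69/1325)·1.60²/69 = 0.00773677
V̂(ȳ_st) = 0.0104797
SE(ȳ_st) = √0.0104797 = 0.102371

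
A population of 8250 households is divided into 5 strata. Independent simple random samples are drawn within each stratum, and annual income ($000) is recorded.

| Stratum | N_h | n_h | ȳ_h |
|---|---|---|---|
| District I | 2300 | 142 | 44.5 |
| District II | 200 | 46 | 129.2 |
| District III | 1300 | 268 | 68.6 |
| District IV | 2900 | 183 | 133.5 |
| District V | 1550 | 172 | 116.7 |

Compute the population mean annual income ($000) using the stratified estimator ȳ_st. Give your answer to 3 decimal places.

N = Σ N_h = 8250. Stratum weights W_h = N_h/N.
ȳ_st = (2300·44.5 + 200·129.2 + 1300·68.6 + 2900·133.5 + 1550·116.7) / 8250 = 95.20061

ȳ_st ≈ 95.201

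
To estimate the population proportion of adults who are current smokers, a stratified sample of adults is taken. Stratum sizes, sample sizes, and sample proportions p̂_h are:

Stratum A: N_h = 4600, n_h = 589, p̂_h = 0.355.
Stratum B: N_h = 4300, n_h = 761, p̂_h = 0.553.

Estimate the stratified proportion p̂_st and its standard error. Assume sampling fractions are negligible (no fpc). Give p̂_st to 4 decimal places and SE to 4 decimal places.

N = 8900; stratum weights W_h = N_h/N.
p̂_st = Σ W_h p̂_h = (4600·0.355 + 4300·0.553)/8900 = 0.45066
V̂(p̂_st) = Σ W_h² p̂_h(1−p̂_h)/(n_h−1):
  stratum A: (4600/8900)²·0.355·0.645/588 = 0.000104027
  stratum B: (4300/8900)²·0.553·0.447/760 = 7.59235e-05
V̂(p̂_st) = 0.000179951; SE = √V̂ = 0.0134146

p̂_st ≈ 0.4507, SE ≈ 0.0134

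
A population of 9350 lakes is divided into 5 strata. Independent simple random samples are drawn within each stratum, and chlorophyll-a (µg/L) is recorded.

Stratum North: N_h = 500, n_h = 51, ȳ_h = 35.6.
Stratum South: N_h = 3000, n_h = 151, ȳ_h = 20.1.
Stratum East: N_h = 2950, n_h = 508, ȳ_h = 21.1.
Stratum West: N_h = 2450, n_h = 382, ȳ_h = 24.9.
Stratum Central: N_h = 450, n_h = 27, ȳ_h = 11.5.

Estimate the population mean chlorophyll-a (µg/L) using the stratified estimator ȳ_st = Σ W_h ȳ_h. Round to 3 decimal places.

N = Σ N_h = 9350. Stratum weights W_h = N_h/N.
ȳ_st = (500·35.6 + 3000·20.1 + 2950·21.1 + 2450·24.9 + 450·11.5) / 9350 = 22.08824

ȳ_st ≈ 22.088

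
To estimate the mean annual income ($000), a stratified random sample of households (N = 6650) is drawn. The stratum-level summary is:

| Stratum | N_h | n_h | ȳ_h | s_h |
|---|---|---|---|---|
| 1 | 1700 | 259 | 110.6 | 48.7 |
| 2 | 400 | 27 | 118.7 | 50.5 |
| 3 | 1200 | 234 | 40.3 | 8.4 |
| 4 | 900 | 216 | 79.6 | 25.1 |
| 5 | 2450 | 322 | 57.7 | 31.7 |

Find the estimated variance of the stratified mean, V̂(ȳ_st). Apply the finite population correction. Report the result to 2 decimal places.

V̂(ȳ_st) = Σ W_h² (1 − n_h/N_h) s_h²/n_h, with W_h = N_h/N and N = 6650:
  stratum 1: (1700/6650)²·(1 − 259/1700)·48.7²/259 = 0.507257
  stratum 2: (400/6650)²·(1 − 27/400)·50.5²/27 = 0.318672
  stratum 3: (1200/6650)²·(1 − 234/1200)·8.4²/234 = 0.0079042
  stratum 4: (900/6650)²·(1 − 216/900)·25.1²/216 = 0.0406021
  stratum 5: (2450/6650)²·(1 − 322/2450)·31.7²/322 = 0.367923
V̂(ȳ_st) = 1.24236

V̂(ȳ_st) ≈ 1.24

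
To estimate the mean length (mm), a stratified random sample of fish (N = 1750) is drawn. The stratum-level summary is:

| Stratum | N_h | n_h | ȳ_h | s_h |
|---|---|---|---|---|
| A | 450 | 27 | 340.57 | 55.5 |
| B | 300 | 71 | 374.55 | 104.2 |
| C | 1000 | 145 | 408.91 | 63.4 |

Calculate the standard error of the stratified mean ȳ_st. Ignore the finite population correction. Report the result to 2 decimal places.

SE(ȳ_st) ≈ 4.59

V̂(ȳ_st) = Σ W_h² s_h²/n_h, with W_h = N_h/N and N = 1750:
  stratum A: (450/1750)²·55.5²/27 = 7.54347
  stratum B: (300/1750)²·104.2²/71 = 4.49411
  stratum C: (1000/1750)²·63.4²/145 = 9.05179
V̂(ȳ_st) = 21.0894
SE(ȳ_st) = √21.0894 = 4.59232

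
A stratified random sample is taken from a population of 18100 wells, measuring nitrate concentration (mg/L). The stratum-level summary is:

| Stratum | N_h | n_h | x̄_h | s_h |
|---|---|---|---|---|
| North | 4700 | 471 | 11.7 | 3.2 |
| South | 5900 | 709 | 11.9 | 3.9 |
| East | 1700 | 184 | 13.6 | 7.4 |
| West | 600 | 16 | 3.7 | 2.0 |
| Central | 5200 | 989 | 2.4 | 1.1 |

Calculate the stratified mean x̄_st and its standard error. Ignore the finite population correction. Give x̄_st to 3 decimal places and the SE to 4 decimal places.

x̄_st ≈ 9.007, SE ≈ 0.0821

x̄_st = Σ W_h x̄_h = (4700·11.7 + 5900·11.9 + 1700·13.6 + 600·3.7 + 5200·2.4)/18100 = 9.00663
V̂(x̄_st) = Σ W_h² s_h²/n_h, with W_h = N_h/N and N = 18100:
  stratum North: (4700/18100)²·3.2²/471 = 0.00146594
  stratum South: (5900/18100)²·3.9²/709 = 0.00227945
  stratum East: (1700/18100)²·7.4²/184 = 0.00262534
  stratum West: (600/18100)²·2.0²/16 = 0.000274717
  stratum Central: (5200/18100)²·1.1²/989 = 0.000100981
V̂(x̄_st) = 0.00674644
SE(x̄_st) = √0.00674644 = 0.0821367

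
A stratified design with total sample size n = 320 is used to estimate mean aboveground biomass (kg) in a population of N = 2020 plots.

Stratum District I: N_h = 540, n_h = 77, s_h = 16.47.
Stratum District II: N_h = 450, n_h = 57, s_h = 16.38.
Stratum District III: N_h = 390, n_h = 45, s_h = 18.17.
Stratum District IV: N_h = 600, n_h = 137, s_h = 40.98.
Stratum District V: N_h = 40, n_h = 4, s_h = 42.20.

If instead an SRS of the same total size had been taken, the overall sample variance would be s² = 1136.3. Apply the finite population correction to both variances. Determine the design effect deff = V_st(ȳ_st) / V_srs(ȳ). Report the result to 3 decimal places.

V̂(ȳ_st) = Σ W_h² (1 − n_h/N_h) s_h²/n_h, with W_h = N_h/N and N = 2020:
  stratum District I: (540/2020)²·(1 − 77/540)·16.47²/77 = 0.215858
  stratum District II: (450/2020)²·(1 − 57/450)·16.38²/57 = 0.204012
  stratum District III: (390/2020)²·(1 − 45/390)·18.17²/45 = 0.241924
  stratum District IV: (600/2020)²·(1 − 137/600)·40.98²/137 = 0.834551
  stratum District V: (40/2020)²·(1 − 4/40)·42.20²/4 = 0.157118
V_st = 1.65346
V_srs = (1 − 320/2020)·1136.3/320 = 2.98841
deff = V_st / V_srs = 1.65346/2.98841 = 0.5533

deff ≈ 0.553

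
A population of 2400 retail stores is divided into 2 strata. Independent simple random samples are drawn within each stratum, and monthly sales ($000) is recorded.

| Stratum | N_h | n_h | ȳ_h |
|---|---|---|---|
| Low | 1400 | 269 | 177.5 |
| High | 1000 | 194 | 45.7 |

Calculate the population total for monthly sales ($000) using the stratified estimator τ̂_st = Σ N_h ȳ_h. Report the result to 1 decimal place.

τ̂_st = Σ N_h ȳ_h = 1400·177.5 + 1000·45.7 = 294200.0

τ̂_st ≈ 294200.0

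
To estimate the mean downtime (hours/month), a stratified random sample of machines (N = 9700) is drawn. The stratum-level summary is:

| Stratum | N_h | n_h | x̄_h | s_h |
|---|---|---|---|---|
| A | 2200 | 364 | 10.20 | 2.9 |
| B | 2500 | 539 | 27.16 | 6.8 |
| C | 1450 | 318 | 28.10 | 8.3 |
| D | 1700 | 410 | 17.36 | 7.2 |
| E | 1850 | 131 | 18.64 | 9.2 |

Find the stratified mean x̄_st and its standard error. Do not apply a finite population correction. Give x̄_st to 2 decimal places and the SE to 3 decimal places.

x̄_st = Σ W_h x̄_h = (2200·10.20 + 2500·27.16 + 1450·28.10 + 1700·17.36 + 1850·18.64)/9700 = 20.11144
V̂(x̄_st) = Σ W_h² s_h²/n_h, with W_h = N_h/N and N = 9700:
  stratum A: (2200/9700)²·2.9²/364 = 0.00118849
  stratum B: (2500/9700)²·6.8²/539 = 0.00569857
  stratum C: (1450/9700)²·8.3²/318 = 0.00484085
  stratum D: (1700/9700)²·7.2²/410 = 0.00388361
  stratum E: (1850/9700)²·9.2²/131 = 0.023502
V̂(x̄_st) = 0.0391135
SE(x̄_st) = √0.0391135 = 0.197771

x̄_st ≈ 20.11, SE ≈ 0.198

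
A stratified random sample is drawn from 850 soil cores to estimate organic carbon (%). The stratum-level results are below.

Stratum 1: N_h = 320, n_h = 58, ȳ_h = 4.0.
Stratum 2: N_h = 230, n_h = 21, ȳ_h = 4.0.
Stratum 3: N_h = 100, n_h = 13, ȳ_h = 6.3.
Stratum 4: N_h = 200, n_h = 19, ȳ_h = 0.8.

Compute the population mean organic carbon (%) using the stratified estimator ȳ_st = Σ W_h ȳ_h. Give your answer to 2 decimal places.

ȳ_st ≈ 3.52

N = Σ N_h = 850. Stratum weights W_h = N_h/N.
ȳ_st = (320·4.0 + 230·4.0 + 100·6.3 + 200·0.8) / 850 = 3.5176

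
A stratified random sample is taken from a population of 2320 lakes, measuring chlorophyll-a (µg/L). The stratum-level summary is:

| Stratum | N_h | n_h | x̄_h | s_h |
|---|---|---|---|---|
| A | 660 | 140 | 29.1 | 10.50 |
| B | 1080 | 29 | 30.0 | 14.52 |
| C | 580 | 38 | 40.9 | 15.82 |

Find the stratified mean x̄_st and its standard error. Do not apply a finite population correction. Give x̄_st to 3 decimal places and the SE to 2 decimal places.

x̄_st = Σ W_h x̄_h = (660·29.1 + 1080·30.0 + 580·40.9)/2320 = 32.46897
V̂(x̄_st) = Σ W_h² s_h²/n_h, with W_h = N_h/N and N = 2320:
  stratum A: (660/2320)²·10.50²/140 = 0.0637327
  stratum B: (1080/2320)²·14.52²/29 = 1.57546
  stratum C: (580/2320)²·15.82²/38 = 0.411632
V̂(x̄_st) = 2.05082
SE(x̄_st) = √2.05082 = 1.43207

x̄_st ≈ 32.469, SE ≈ 1.43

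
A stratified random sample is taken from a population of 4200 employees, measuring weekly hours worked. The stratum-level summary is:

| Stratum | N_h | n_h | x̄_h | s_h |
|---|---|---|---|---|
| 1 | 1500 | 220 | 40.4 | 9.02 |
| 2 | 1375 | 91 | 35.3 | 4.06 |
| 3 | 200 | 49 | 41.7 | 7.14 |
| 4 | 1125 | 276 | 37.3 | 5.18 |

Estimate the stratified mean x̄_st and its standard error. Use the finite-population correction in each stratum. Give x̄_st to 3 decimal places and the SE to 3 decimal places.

x̄_st = Σ W_h x̄_h = (1500·40.4 + 1375·35.3 + 200·41.7 + 1125·37.3)/4200 = 37.96190
V̂(x̄_st) = Σ W_h² (1 − n_h/N_h) s_h²/n_h, with W_h = N_h/N and N = 4200:
  stratum 1: (1500/4200)²·(1 − 220/1500)·9.02²/220 = 0.0402525
  stratum 2: (1375/4200)²·(1 − 91/1375)·4.06²/91 = 0.0181292
  stratum 3: (200/4200)²·(1 − 49/200)·7.14²/49 = 0.00178118
  stratum 4: (1125/4200)²·(1 − 276/1125)·5.18²/276 = 0.00526395
V̂(x̄_st) = 0.0654269
SE(x̄_st) = √0.0654269 = 0.255787

x̄_st ≈ 37.962, SE ≈ 0.256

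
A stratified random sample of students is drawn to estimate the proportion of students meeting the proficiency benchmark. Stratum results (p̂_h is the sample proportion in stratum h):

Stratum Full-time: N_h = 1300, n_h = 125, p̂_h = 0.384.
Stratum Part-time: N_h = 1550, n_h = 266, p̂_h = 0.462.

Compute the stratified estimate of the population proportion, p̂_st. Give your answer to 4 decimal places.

N = 2850; stratum weights W_h = N_h/N.
p̂_st = Σ W_h p̂_h = (1300·0.384 + 1550·0.462)/2850 = 0.42642

p̂_st ≈ 0.4264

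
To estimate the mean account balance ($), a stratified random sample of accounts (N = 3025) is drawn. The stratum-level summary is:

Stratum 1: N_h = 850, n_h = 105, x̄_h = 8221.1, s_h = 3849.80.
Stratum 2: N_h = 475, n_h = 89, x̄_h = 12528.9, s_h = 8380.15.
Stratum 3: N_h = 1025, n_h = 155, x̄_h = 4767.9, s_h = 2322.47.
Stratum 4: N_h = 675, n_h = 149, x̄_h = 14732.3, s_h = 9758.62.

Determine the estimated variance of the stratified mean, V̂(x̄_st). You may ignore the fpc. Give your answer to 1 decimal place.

V̂(x̄_st) = Σ W_h² s_h²/n_h, with W_h = N_h/N and N = 3025:
  stratum 1: (850/3025)²·3849.80²/105 = 11144.8
  stratum 2: (475/3025)²·8380.15²/89 = 19455.8
  stratum 3: (1025/3025)²·2322.47²/155 = 3995.45
  stratum 4: (675/3025)²·9758.62²/149 = 31823.5
V̂(x̄_st) = 66419.6

V̂(x̄_st) ≈ 66419.6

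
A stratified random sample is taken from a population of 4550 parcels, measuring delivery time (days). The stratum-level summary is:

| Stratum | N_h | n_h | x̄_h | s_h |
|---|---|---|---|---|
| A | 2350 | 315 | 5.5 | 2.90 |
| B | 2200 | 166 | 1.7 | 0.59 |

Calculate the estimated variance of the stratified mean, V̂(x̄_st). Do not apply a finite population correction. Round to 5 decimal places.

V̂(x̄_st) ≈ 0.00761

V̂(x̄_st) = Σ W_h² s_h²/n_h, with W_h = N_h/N and N = 4550:
  stratum A: (2350/4550)²·2.90²/315 = 0.00712194
  stratum B: (2200/4550)²·0.59²/166 = 0.000490251
V̂(x̄_st) = 0.00761219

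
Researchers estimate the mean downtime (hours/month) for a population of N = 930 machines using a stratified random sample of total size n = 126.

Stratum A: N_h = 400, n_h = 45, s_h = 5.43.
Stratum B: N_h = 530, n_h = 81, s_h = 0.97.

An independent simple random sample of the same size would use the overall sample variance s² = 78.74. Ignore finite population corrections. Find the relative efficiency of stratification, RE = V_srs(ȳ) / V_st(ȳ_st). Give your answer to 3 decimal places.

V̂(ȳ_st) = Σ W_h² s_h²/n_h, with W_h = N_h/N and N = 930:
  stratum A: (400/930)²·5.43²/45 = 0.121211
  stratum B: (530/930)²·0.97²/81 = 0.00377263
V_st = 0.124983
V_srs = s²/n = 78.74/126 = 0.624921
Relative efficiency = V_srs / V_st = 0.624921/0.124983 = 5.0000

RE ≈ 5.000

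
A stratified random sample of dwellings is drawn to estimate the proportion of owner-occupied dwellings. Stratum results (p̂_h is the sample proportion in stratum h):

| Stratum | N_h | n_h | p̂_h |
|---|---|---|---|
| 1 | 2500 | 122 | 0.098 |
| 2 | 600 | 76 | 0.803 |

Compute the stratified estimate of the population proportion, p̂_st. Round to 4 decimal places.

N = 3100; stratum weights W_h = N_h/N.
p̂_st = Σ W_h p̂_h = (2500·0.098 + 600·0.803)/3100 = 0.23445

p̂_st ≈ 0.2345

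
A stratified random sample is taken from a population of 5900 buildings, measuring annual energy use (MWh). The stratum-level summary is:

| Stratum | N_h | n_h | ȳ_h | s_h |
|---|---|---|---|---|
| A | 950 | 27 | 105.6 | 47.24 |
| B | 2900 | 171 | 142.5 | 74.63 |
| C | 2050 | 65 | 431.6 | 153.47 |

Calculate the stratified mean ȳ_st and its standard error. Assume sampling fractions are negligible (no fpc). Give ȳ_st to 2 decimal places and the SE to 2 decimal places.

ȳ_st ≈ 237.01, SE ≈ 7.33

ȳ_st = Σ W_h ȳ_h = (950·105.6 + 2900·142.5 + 2050·431.6)/5900 = 237.00847
V̂(ȳ_st) = Σ W_h² s_h²/n_h, with W_h = N_h/N and N = 5900:
  stratum A: (950/5900)²·47.24²/27 = 2.14289
  stratum B: (2900/5900)²·74.63²/171 = 7.86906
  stratum C: (2050/5900)²·153.47²/65 = 43.7459
V̂(ȳ_st) = 53.7578
SE(ȳ_st) = √53.7578 = 7.33197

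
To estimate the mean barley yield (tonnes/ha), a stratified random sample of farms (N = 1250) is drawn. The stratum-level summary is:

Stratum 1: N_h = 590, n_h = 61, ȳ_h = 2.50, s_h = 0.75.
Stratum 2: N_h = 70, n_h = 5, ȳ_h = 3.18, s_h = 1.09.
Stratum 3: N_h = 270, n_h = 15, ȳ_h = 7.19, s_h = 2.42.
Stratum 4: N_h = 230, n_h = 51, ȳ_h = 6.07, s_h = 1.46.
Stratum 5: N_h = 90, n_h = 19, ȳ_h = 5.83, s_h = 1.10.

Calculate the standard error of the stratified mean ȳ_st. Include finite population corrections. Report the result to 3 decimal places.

V̂(ȳ_st) = Σ W_h² (1 − n_h/N_h) s_h²/n_h, with W_h = N_h/N and N = 1250:
  stratum 1: (590/1250)²·(1 − 61/590)·0.75²/61 = 0.00184196
  stratum 2: (70/1250)²·(1 − 5/70)·1.09²/5 = 0.000691949
  stratum 3: (270/1250)²·(1 − 15/270)·2.42²/15 = 0.0172038
  stratum 4: (230/1250)²·(1 − 51/230)·1.46²/51 = 0.00110128
  stratum 5: (90/1250)²·(1 − 19/90)·1.10²/19 = 0.000260443
V̂(ȳ_st) = 0.0210994
SE(ȳ_st) = √0.0210994 = 0.145256

SE(ȳ_st) ≈ 0.145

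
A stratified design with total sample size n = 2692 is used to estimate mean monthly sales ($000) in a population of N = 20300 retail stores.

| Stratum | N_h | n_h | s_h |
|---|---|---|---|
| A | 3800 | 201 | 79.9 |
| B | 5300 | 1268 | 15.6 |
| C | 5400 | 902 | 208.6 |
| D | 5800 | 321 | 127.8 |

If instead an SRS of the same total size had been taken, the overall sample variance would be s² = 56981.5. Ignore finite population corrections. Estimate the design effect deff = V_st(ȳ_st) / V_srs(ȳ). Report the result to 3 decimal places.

deff ≈ 0.411

V̂(ȳ_st) = Σ W_h² s_h²/n_h, with W_h = N_h/N and N = 20300:
  stratum A: (3800/20300)²·79.9²/201 = 1.11294
  stratum B: (5300/20300)²·15.6²/1268 = 0.0130825
  stratum C: (5400/20300)²·208.6²/902 = 3.41364
  stratum D: (5800/20300)²·127.8²/321 = 4.15356
V_st = 8.69322
V_srs = s²/n = 56981.5/2692 = 21.167
deff = V_st / V_srs = 8.69322/21.167 = 0.4107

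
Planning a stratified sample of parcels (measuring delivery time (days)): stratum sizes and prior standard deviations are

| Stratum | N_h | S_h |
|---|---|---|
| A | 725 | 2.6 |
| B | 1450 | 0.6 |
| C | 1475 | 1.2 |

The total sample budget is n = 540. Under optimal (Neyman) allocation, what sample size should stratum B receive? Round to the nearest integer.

104

Neyman allocation: n_h = n · N_h S_h / Σ N_i S_i, with n = 540.
  stratum A: N_h·S_h = 725·2.6 = 1885.00
  stratum B: N_h·S_h = 1450·0.6 = 870.00
  stratum C: N_h·S_h = 1475·1.2 = 1770.00
Σ N_h S_h = 4525.00
n for stratum B = 540·870.00/4525.00 = 103.823 → 104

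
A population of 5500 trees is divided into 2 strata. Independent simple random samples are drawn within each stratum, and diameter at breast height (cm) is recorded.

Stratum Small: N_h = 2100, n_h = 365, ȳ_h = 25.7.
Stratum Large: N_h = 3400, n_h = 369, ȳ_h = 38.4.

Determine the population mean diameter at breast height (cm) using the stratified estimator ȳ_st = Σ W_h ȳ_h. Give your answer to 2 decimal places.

ȳ_st ≈ 33.55

N = Σ N_h = 5500. Stratum weights W_h = N_h/N.
ȳ_st = (2100·25.7 + 3400·38.4) / 5500 = 33.5509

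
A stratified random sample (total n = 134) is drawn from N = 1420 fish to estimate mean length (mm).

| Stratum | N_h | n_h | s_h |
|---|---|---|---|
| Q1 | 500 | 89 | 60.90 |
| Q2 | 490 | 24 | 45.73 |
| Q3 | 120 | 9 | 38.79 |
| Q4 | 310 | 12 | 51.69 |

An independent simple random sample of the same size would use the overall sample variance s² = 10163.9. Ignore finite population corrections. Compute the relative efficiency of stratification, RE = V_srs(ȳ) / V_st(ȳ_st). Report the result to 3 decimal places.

RE ≈ 2.774

V̂(ȳ_st) = Σ W_h² s_h²/n_h, with W_h = N_h/N and N = 1420:
  stratum Q1: (500/1420)²·60.90²/89 = 5.16664
  stratum Q2: (490/1420)²·45.73²/24 = 10.3754
  stratum Q3: (120/1420)²·38.79²/9 = 1.19394
  stratum Q4: (310/1420)²·51.69²/12 = 10.6115
V_st = 27.3476
V_srs = s²/n = 10163.9/134 = 75.85
Relative efficiency = V_srs / V_st = 75.85/27.3476 = 2.7736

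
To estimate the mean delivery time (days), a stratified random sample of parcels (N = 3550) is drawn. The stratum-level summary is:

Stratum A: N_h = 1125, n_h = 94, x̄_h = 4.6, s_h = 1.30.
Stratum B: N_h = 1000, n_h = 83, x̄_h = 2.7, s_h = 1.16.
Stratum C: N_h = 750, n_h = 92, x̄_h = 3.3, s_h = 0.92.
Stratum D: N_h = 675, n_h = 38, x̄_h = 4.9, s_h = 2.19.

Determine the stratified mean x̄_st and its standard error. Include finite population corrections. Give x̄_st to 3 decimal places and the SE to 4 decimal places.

x̄_st = Σ W_h x̄_h = (1125·4.6 + 1000·2.7 + 750·3.3 + 675·4.9)/3550 = 3.84718
V̂(x̄_st) = Σ W_h² (1 − n_h/N_h) s_h²/n_h, with W_h = N_h/N and N = 3550:
  stratum A: (1125/3550)²·(1 − 94/1125)·1.30²/94 = 0.00165468
  stratum B: (1000/3550)²·(1 − 83/1000)·1.16²/83 = 0.00117964
  stratum C: (750/3550)²·(1 − 92/750)·0.92²/92 = 0.000360262
  stratum D: (675/3550)²·(1 − 38/675)·2.19²/38 = 0.00430617
V̂(x̄_st) = 0.00750075
SE(x̄_st) = √0.00750075 = 0.0866069

x̄_st ≈ 3.847, SE ≈ 0.0866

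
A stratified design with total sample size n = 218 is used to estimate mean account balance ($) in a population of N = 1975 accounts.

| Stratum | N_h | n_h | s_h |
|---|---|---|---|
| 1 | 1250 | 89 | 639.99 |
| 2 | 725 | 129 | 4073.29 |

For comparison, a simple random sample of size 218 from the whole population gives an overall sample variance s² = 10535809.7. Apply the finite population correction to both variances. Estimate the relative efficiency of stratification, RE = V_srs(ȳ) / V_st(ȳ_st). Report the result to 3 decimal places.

V̂(ȳ_st) = Σ W_h² (1 − n_h/N_h) s_h²/n_h, with W_h = N_h/N and N = 1975:
  stratum 1: (1250/1975)²·(1 − 89/1250)·639.99²/89 = 1712.24
  stratum 2: (725/1975)²·(1 − 129/725)·4073.29²/129 = 14247.9
V_st = 15960.1
V_srs = (1 − 218/1975)·10535809.7/218 = 42994.8
Relative efficiency = V_srs / V_st = 42994.8/15960.1 = 2.6939

RE ≈ 2.694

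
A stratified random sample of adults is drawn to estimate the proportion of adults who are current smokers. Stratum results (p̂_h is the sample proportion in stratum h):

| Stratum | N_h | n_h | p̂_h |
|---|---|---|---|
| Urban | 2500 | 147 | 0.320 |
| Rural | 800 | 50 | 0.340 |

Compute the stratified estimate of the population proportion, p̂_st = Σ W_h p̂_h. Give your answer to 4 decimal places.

p̂_st ≈ 0.3248

N = 3300; stratum weights W_h = N_h/N.
p̂_st = Σ W_h p̂_h = (2500·0.320 + 800·0.340)/3300 = 0.32485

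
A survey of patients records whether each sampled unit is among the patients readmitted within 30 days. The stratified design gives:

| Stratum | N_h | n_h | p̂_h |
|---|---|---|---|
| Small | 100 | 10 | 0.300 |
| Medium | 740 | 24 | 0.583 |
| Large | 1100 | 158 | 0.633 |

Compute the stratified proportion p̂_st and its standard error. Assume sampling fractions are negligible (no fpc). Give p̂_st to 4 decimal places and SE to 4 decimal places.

p̂_st ≈ 0.5968, SE ≈ 0.0456

N = 1940; stratum weights W_h = N_h/N.
p̂_st = Σ W_h p̂_h = (100·0.300 + 740·0.583 + 1100·0.633)/1940 = 0.59676
V̂(p̂_st) = Σ W_h² p̂_h(1−p̂_h)/(n_h−1):
  stratum Small: (100/1940)²·0.300·0.700/9 = 6.19974e-05
  stratum Medium: (740/1940)²·0.583·0.417/23 = 0.00153793
  stratum Large: (1100/1940)²·0.633·0.367/157 = 0.000475721
V̂(p̂_st) = 0.00207565; SE = √V̂ = 0.0455593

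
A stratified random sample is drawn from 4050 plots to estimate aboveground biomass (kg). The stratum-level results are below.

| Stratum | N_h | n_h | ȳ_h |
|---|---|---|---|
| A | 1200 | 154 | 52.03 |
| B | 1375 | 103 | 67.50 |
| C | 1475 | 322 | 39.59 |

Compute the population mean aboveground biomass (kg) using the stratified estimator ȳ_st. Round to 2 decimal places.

N = Σ N_h = 4050. Stratum weights W_h = N_h/N.
ȳ_st = (1200·52.03 + 1375·67.50 + 1475·39.59) / 4050 = 52.7515

ȳ_st ≈ 52.75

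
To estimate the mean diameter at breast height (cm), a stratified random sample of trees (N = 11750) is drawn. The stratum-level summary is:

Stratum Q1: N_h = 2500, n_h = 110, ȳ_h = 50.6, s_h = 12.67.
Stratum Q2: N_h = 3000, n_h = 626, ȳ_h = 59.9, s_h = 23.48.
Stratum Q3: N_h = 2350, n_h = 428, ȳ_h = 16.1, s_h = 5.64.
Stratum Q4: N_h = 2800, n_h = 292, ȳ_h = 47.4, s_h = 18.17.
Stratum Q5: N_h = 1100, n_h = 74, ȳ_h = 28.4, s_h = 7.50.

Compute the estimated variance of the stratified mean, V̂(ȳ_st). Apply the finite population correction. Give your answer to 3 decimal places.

V̂(ȳ_st) = Σ W_h² (1 − n_h/N_h) s_h²/n_h, with W_h = N_h/N and N = 11750:
  stratum Q1: (2500/11750)²·(1 − 110/2500)·12.67²/110 = 0.0631572
  stratum Q2: (3000/11750)²·(1 − 626/3000)·23.48²/626 = 0.0454306
  stratum Q3: (2350/11750)²·(1 − 428/2350)·5.64²/428 = 0.00243142
  stratum Q4: (2800/11750)²·(1 − 292/2800)·18.17²/292 = 0.0575091
  stratum Q5: (1100/11750)²·(1 − 74/1100)·7.50²/74 = 0.00621377
V̂(ȳ_st) = 0.174742

V̂(ȳ_st) ≈ 0.175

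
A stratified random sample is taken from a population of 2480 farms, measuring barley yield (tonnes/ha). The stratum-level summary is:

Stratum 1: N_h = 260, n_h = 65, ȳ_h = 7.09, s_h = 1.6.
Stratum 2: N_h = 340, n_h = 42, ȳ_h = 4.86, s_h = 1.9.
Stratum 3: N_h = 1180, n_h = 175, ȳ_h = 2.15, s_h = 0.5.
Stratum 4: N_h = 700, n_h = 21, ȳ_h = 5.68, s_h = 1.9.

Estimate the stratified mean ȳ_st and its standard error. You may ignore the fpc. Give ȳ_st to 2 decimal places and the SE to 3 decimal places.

ȳ_st ≈ 4.04, SE ≈ 0.127

ȳ_st = Σ W_h ȳ_h = (260·7.09 + 340·4.86 + 1180·2.15 + 700·5.68)/2480 = 4.03581
V̂(ȳ_st) = Σ W_h² s_h²/n_h, with W_h = N_h/N and N = 2480:
  stratum 1: (260/2480)²·1.6²/65 = 0.000432882
  stratum 2: (340/2480)²·1.9²/42 = 0.00161552
  stratum 3: (1180/2480)²·0.5²/175 = 0.000323417
  stratum 4: (700/2480)²·1.9²/21 = 0.0136956
V̂(ȳ_st) = 0.0160674
SE(ȳ_st) = √0.0160674 = 0.126757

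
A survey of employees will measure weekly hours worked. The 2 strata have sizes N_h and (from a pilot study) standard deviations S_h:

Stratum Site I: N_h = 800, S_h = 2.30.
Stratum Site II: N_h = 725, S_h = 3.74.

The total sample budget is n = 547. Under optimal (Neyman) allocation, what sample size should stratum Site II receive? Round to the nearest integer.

Neyman allocation: n_h = n · N_h S_h / Σ N_i S_i, with n = 547.
  stratum Site I: N_h·S_h = 800·2.30 = 1840.00
  stratum Site II: N_h·S_h = 725·3.74 = 2711.50
Σ N_h S_h = 4551.50
n for stratum Site II = 547·2711.50/4551.50 = 325.869 → 326

326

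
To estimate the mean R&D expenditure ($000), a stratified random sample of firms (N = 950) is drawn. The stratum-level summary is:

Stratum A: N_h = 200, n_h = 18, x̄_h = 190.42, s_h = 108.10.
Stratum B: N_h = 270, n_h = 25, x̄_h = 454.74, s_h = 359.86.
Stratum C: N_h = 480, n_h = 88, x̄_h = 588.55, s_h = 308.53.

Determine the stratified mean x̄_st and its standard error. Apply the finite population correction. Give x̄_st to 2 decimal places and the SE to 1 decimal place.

x̄_st ≈ 466.70, SE ≈ 25.1

x̄_st = Σ W_h x̄_h = (200·190.42 + 270·454.74 + 480·588.55)/950 = 466.70295
V̂(x̄_st) = Σ W_h² (1 − n_h/N_h) s_h²/n_h, with W_h = N_h/N and N = 950:
  stratum A: (200/950)²·(1 − 18/200)·108.10²/18 = 26.1838
  stratum B: (270/950)²·(1 − 25/270)·359.86²/25 = 379.673
  stratum C: (480/950)²·(1 − 88/480)·308.53²/88 = 225.524
V̂(x̄_st) = 631.381
SE(x̄_st) = √631.381 = 25.1273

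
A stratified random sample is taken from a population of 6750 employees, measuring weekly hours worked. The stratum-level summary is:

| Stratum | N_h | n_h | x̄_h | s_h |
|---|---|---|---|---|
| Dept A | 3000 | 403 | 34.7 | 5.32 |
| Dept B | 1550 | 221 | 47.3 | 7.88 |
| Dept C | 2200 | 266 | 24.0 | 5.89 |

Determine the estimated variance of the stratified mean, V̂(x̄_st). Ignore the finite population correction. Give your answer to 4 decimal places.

V̂(x̄_st) = Σ W_h² s_h²/n_h, with W_h = N_h/N and N = 6750:
  stratum Dept A: (3000/6750)²·5.32²/403 = 0.0138725
  stratum Dept B: (1550/6750)²·7.88²/221 = 0.0148155
  stratum Dept C: (2200/6750)²·5.89²/266 = 0.0138544
V̂(x̄_st) = 0.0425423

V̂(x̄_st) ≈ 0.0425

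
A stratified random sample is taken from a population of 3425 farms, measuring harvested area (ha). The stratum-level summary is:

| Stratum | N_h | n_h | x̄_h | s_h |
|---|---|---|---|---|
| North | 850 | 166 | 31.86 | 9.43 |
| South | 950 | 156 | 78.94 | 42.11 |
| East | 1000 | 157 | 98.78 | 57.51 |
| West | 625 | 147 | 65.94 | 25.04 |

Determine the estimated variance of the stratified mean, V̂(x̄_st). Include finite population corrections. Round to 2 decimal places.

V̂(x̄_st) = Σ W_h² (1 − n_h/N_h) s_h²/n_h, with W_h = N_h/N and N = 3425:
  stratum North: (850/3425)²·(1 − 166/850)·9.43²/166 = 0.0265503
  stratum South: (950/3425)²·(1 − 156/950)·42.11²/156 = 0.730918
  stratum East: (1000/3425)²·(1 − 157/1000)·57.51²/157 = 1.51389
  stratum West: (625/3425)²·(1 − 147/625)·25.04²/147 = 0.108627
V̂(x̄_st) = 2.37998

V̂(x̄_st) ≈ 2.38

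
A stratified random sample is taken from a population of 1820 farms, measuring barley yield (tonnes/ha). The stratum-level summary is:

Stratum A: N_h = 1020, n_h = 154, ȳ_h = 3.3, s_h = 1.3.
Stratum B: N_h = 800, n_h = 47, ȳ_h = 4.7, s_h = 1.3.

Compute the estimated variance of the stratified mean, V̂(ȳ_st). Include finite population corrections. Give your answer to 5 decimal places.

V̂(ȳ_st) = Σ W_h² (1 − n_h/N_h) s_h²/n_h, with W_h = N_h/N and N = 1820:
  stratum A: (1020/1820)²·(1 − 154/1020)·1.3²/154 = 0.00292645
  stratum B: (800/1820)²·(1 − 47/800)·1.3²/47 = 0.0065393
V̂(ȳ_st) = 0.00946575

V̂(ȳ_st) ≈ 0.00947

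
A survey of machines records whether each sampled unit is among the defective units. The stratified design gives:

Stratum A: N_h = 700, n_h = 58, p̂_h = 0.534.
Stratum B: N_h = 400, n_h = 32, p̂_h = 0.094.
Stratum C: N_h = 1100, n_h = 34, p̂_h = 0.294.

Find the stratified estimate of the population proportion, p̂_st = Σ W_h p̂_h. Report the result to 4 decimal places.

N = 2200; stratum weights W_h = N_h/N.
p̂_st = Σ W_h p̂_h = (700·0.534 + 400·0.094 + 1100·0.294)/2200 = 0.33400

p̂_st ≈ 0.3340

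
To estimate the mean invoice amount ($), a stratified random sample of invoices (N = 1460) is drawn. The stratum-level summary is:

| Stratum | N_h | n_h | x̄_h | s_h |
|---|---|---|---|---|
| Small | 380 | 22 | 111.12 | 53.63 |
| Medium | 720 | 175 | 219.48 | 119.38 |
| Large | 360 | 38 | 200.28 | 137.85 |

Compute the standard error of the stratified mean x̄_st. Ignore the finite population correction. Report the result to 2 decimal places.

V̂(x̄_st) = Σ W_h² s_h²/n_h, with W_h = N_h/N and N = 1460:
  stratum Small: (380/1460)²·53.63²/22 = 8.85634
  stratum Medium: (720/1460)²·119.38²/175 = 19.8054
  stratum Large: (360/1460)²·137.85²/38 = 30.4039
V̂(x̄_st) = 59.0657
SE(x̄_st) = √59.0657 = 7.68542

SE(x̄_st) ≈ 7.69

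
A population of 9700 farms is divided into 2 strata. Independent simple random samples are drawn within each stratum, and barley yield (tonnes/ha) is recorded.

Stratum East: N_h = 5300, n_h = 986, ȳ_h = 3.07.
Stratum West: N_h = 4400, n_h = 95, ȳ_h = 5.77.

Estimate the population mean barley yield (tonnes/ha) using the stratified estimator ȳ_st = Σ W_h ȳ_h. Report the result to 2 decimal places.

ȳ_st ≈ 4.29

N = Σ N_h = 9700. Stratum weights W_h = N_h/N.
ȳ_st = (5300·3.07 + 4400·5.77) / 9700 = 4.2947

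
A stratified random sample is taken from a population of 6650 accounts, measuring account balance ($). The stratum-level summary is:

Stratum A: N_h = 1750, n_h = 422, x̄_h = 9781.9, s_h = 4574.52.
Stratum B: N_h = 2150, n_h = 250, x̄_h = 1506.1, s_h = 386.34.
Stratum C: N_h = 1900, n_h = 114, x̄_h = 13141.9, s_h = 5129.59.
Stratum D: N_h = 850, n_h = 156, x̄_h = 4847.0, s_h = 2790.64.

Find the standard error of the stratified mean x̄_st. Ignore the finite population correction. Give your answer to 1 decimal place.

SE(x̄_st) ≈ 152.2

V̂(x̄_st) = Σ W_h² s_h²/n_h, with W_h = N_h/N and N = 6650:
  stratum A: (1750/6650)²·4574.52²/422 = 3434.09
  stratum B: (2150/6650)²·386.34²/250 = 62.407
  stratum C: (1900/6650)²·5129.59²/114 = 18841.9
  stratum D: (850/6650)²·2790.64²/156 = 815.601
V̂(x̄_st) = 23154
SE(x̄_st) = √23154 = 152.164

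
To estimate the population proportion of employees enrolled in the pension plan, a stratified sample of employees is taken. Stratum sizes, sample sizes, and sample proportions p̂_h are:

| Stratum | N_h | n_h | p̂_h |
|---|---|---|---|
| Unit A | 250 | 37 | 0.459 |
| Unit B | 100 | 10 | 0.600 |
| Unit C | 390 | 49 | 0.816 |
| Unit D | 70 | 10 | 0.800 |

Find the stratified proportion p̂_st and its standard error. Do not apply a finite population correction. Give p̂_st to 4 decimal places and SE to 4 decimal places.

N = 810; stratum weights W_h = N_h/N.
p̂_st = Σ W_h p̂_h = (250·0.459 + 100·0.600 + 390·0.816 + 70·0.800)/810 = 0.67777
V̂(p̂_st) = Σ W_h² p̂_h(1−p̂_h)/(n_h−1):
  stratum Unit A: (250/810)²·0.459·0.541/36 = 0.000657079
  stratum Unit B: (100/810)²·0.600·0.400/9 = 0.000406442
  stratum Unit C: (390/810)²·0.816·0.184/48 = 0.000725147
  stratum Unit D: (70/810)²·0.800·0.200/9 = 0.000132771
V̂(p̂_st) = 0.00192144; SE = √V̂ = 0.0438342

p̂_st ≈ 0.6778, SE ≈ 0.0438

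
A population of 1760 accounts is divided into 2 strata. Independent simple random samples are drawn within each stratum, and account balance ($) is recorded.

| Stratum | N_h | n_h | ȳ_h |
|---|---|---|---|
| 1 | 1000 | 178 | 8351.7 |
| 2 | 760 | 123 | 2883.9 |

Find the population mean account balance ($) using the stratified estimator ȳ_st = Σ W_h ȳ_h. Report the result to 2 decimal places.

N = Σ N_h = 1760. Stratum weights W_h = N_h/N.
ȳ_st = (1000·8351.7 + 760·2883.9) / 1760 = 5990.6045

ȳ_st ≈ 5990.60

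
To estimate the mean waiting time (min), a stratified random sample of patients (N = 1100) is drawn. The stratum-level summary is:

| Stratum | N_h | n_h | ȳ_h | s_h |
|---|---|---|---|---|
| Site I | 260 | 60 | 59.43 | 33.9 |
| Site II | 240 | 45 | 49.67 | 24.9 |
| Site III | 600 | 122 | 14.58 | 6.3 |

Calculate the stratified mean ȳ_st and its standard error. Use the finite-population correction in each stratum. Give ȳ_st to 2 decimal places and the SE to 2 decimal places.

ȳ_st = Σ W_h ȳ_h = (260·59.43 + 240·49.67 + 600·14.58)/1100 = 32.83691
V̂(ȳ_st) = Σ W_h² (1 − n_h/N_h) s_h²/n_h, with W_h = N_h/N and N = 1100:
  stratum Site I: (260/1100)²·(1 − 60/260)·33.9²/60 = 0.823126
  stratum Site II: (240/1100)²·(1 − 45/240)·24.9²/45 = 0.532901
  stratum Site III: (600/1100)²·(1 − 122/600)·6.3²/122 = 0.0771108
V̂(ȳ_st) = 1.43314
SE(ȳ_st) = √1.43314 = 1.19714

ȳ_st ≈ 32.84, SE ≈ 1.20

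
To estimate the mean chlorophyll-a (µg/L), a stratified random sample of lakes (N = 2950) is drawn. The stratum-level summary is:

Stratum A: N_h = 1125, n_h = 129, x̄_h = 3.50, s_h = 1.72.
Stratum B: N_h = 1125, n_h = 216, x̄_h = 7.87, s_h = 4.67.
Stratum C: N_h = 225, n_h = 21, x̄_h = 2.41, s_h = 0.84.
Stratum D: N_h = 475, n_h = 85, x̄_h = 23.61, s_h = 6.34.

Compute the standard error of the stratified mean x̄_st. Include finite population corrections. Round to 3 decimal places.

SE(x̄_st) ≈ 0.158

V̂(x̄_st) = Σ W_h² (1 − n_h/N_h) s_h²/n_h, with W_h = N_h/N and N = 2950:
  stratum A: (1125/2950)²·(1 − 129/1125)·1.72²/129 = 0.00295281
  stratum B: (1125/2950)²·(1 − 216/1125)·4.67²/216 = 0.0118646
  stratum C: (225/2950)²·(1 − 21/225)·0.84²/21 = 0.000177218
  stratum D: (475/2950)²·(1 − 85/475)·6.34²/85 = 0.0100664
V̂(x̄_st) = 0.025061
SE(x̄_st) = √0.025061 = 0.158307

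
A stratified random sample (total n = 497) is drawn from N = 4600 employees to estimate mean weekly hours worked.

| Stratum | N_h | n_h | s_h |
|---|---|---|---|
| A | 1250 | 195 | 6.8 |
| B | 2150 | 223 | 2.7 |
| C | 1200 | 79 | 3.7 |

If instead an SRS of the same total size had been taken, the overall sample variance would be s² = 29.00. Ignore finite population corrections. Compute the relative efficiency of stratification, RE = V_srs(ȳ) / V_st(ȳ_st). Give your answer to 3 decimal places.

RE ≈ 1.601

V̂(ȳ_st) = Σ W_h² s_h²/n_h, with W_h = N_h/N and N = 4600:
  stratum A: (1250/4600)²·6.8²/195 = 0.0175101
  stratum B: (2150/4600)²·2.7²/223 = 0.00714141
  stratum C: (1200/4600)²·3.7²/79 = 0.011793
V_st = 0.0364444
V_srs = s²/n = 29.00/497 = 0.0583501
Relative efficiency = V_srs / V_st = 0.0583501/0.0364444 = 1.6011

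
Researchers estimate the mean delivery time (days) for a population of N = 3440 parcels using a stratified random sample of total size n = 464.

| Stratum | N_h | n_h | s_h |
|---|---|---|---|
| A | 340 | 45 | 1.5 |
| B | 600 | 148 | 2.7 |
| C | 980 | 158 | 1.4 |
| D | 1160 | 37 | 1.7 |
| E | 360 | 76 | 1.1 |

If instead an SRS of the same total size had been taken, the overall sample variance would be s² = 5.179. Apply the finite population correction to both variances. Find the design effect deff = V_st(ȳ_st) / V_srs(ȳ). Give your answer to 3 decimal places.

deff ≈ 1.153

V̂(ȳ_st) = Σ W_h² (1 − n_h/N_h) s_h²/n_h, with W_h = N_h/N and N = 3440:
  stratum A: (340/3440)²·(1 − 45/340)·1.5²/45 = 0.000423793
  stratum B: (600/3440)²·(1 − 148/600)·2.7²/148 = 0.00112886
  stratum C: (980/3440)²·(1 − 158/980)·1.4²/158 = 0.000844462
  stratum D: (1160/3440)²·(1 − 37/1160)·1.7²/37 = 0.00859839
  stratum E: (360/3440)²·(1 − 76/360)·1.1²/76 = 0.000137555
V_st = 0.0111331
V_srs = (1 − 464/3440)·5.179/464 = 0.00965611
deff = V_st / V_srs = 0.0111331/0.00965611 = 1.1530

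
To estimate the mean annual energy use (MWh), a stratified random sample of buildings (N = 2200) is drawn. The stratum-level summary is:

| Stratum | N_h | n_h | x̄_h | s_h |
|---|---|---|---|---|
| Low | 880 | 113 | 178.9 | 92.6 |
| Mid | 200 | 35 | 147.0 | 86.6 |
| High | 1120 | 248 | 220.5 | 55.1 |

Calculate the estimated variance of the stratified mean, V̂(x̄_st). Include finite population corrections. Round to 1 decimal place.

V̂(x̄_st) = Σ W_h² (1 − n_h/N_h) s_h²/n_h, with W_h = N_h/N and N = 2200:
  stratum Low: (880/2200)²·(1 − 113/880)·92.6²/113 = 10.5822
  stratum Mid: (200/2200)²·(1 − 35/200)·86.6²/35 = 1.46095
  stratum High: (1120/2200)²·(1 − 248/1120)·55.1²/248 = 2.47025
V̂(x̄_st) = 14.5134

V̂(x̄_st) ≈ 14.5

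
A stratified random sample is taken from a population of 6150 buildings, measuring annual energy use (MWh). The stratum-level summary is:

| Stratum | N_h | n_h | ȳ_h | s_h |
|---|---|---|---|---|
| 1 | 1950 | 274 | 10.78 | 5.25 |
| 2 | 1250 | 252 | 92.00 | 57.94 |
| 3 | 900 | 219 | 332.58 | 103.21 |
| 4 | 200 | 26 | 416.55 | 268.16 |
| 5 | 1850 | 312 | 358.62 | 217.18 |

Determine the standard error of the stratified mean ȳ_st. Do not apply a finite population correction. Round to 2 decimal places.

SE(ȳ_st) ≈ 4.27

V̂(ȳ_st) = Σ W_h² s_h²/n_h, with W_h = N_h/N and N = 6150:
  stratum 1: (1950/6150)²·5.25²/274 = 0.0101132
  stratum 2: (1250/6150)²·57.94²/252 = 0.550334
  stratum 3: (900/6150)²·103.21²/219 = 1.04168
  stratum 4: (200/6150)²·268.16²/26 = 2.92499
  stratum 5: (1850/6150)²·217.18²/312 = 13.6798
V̂(ȳ_st) = 18.2069
SE(ȳ_st) = √18.2069 = 4.26695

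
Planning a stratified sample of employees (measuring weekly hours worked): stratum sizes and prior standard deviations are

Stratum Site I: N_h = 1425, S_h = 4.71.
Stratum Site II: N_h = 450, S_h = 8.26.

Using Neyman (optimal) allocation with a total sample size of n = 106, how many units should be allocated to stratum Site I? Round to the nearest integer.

68

Neyman allocation: n_h = n · N_h S_h / Σ N_i S_i, with n = 106.
  stratum Site I: N_h·S_h = 1425·4.71 = 6711.75
  stratum Site II: N_h·S_h = 450·8.26 = 3717.00
Σ N_h S_h = 10428.75
n for stratum Site I = 106·6711.75/10428.75 = 68.220 → 68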